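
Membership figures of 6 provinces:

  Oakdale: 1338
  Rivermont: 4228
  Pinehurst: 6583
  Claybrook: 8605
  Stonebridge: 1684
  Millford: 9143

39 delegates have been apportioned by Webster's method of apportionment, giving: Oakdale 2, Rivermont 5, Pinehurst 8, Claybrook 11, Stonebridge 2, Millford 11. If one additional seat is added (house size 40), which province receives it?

Millford

Priority for the next seat is population ÷ (current seats + 0.5).
Priorities: Oakdale 535.200, Rivermont 768.727, Pinehurst 774.471, Claybrook 748.261, Stonebridge 673.600, Millford 795.043.
Highest priority: Millford.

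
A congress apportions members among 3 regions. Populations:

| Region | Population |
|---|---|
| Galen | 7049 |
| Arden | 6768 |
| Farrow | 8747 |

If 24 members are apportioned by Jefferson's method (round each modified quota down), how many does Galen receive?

8

Standard divisor 22564/24 ≈ 940.167; standard quotas: Galen 7.498, Arden 7.199, Farrow 9.304.
Rounding down gives 7, 7, 9 = 23 seats, so the divisor must be adjusted.
With modified divisor 878: modified quotas Galen 8.028, Arden 7.708, Farrow 9.962.
Rounding down: Galen 8, Arden 7, Farrow 9 (total 24).
Galen receives 8.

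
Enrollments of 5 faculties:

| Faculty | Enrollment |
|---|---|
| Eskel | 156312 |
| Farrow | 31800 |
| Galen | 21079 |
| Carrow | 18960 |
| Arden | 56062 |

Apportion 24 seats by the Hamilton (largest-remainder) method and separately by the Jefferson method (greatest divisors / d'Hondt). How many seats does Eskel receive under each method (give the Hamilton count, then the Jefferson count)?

Hamilton: Eskel 13, Farrow 3, Galen 2, Carrow 1, Arden 5.
Jefferson: Eskel 14, Farrow 3, Galen 1, Carrow 1, Arden 5.
Eskel gets 13 under Hamilton and 14 under Jefferson.

13 and 14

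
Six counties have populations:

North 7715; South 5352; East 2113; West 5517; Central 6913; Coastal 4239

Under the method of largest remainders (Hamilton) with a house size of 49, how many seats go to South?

8

The standard divisor is 31849/49 ≈ 649.98.
Standard quotas: North 11.8696, South 8.2341, East 3.2509, West 8.4880, Central 10.6357, Coastal 6.5217.
Lower quotas: North 11, South 8, East 3, West 8, Central 10, Coastal 6 (sum 46, leaving 3 seats).
Remainders in descending order: North 0.8696, Central 0.6357, Coastal 0.5217, West 0.4880, East 0.2509, South 0.2341.
The surplus seats go to North, Central, Coastal.
South receives 8.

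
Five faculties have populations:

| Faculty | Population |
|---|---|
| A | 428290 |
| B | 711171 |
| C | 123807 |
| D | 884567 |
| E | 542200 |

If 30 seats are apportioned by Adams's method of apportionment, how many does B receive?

8

Standard divisor 2690035/30 ≈ 89667.833; standard quotas: A 4.776, B 7.931, C 1.381, D 9.865, E 6.047.
Rounding up gives 5, 8, 2, 10, 7 = 32 seats, so the divisor must be adjusted.
With modified divisor 99900: modified quotas A 4.287, B 7.119, C 1.239, D 8.855, E 5.427.
Rounding up: A 5, B 8, C 2, D 9, E 6 (total 30).
B receives 8.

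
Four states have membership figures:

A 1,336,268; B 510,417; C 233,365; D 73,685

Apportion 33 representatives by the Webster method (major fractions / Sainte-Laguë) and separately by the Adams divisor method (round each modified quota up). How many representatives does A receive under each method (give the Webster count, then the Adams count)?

20 and 19

Webster: A 20, B 8, C 4, D 1.
Adams: A 19, B 8, C 4, D 2.
A gets 20 under Webster and 19 under Adams.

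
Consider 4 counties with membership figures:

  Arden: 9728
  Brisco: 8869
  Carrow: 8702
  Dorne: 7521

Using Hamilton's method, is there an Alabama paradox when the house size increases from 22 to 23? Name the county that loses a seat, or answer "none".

none

At 22 seats: Arden 6, Brisco 6, Carrow 5, Dorne 5.
At 23 seats: Arden 6, Brisco 6, Carrow 6, Dorne 5.
No county's allocation decreased.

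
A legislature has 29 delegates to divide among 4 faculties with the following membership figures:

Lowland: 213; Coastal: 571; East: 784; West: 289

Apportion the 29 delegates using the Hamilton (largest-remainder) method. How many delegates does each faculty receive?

The standard divisor is 1857/29 ≈ 64.034.
Standard quotas: Lowland 3.326, Coastal 8.917, East 12.243, West 4.513.
Lower quotas: Lowland 3, Coastal 8, East 12, West 4 (sum 27, leaving 2 seats).
Remainders in descending order: Coastal 0.917, West 0.513, Lowland 0.326, East 0.243.
Largest remainders: Coastal, West receive the extra seats.

Lowland=3, Coastal=9, East=12, West=5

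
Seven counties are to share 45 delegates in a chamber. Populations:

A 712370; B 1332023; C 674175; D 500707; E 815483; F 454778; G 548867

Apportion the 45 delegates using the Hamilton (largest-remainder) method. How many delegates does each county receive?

Standard divisor: 5038403 ÷ 45 ≈ 111964.511.
Standard quotas: A 6.3625, B 11.8968, C 6.0213, D 4.4720, E 7.2834, F 4.0618, G 4.9022.
Lower quotas: A 6, B 11, C 6, D 4, E 7, F 4, G 4 (sum 42, leaving 3 seats).
Remainders in descending order: G 0.9022, B 0.8968, D 0.4720, A 0.3625, E 0.2834, F 0.0618, C 0.0213.
Largest remainders: G, B, D receive the extra seats.

A: 6; B: 12; C: 6; D: 5; E: 7; F: 4; G: 5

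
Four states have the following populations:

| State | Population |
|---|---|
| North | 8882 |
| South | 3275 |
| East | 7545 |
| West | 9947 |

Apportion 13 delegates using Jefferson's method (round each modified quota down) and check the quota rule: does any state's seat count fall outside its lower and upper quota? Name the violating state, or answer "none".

none

Standard quotas: North 3.894, South 1.436, East 3.308, West 4.361.
Jefferson allocation: North 4, South 1, East 3, West 5.
Every allocation lies between the lower and upper quota.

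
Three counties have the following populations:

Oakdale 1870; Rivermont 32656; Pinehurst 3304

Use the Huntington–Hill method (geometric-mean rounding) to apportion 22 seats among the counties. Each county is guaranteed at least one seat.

With divisor 1721: modified quotas Oakdale 1.087, Rivermont 18.975, Pinehurst 1.920.
Geometric-mean thresholds: Oakdale √(1·2)=1.414, Rivermont √(18·19)=18.493, Pinehurst √(1·2)=1.414.
Each quota rounded against its threshold gives Oakdale 1, Rivermont 19, Pinehurst 2 (total 22).

Oakdale=1, Rivermont=19, Pinehurst=2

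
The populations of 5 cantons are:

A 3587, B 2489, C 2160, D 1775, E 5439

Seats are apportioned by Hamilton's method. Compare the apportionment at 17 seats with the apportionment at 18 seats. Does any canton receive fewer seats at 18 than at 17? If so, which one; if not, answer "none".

none

At 17 seats: A 4, B 3, C 2, D 2, E 6.
At 18 seats: A 4, B 3, C 3, D 2, E 6.
No canton's allocation decreased.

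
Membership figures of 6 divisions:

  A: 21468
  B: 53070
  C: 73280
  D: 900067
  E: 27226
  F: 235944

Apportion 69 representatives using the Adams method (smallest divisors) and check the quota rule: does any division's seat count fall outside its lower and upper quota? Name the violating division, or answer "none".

D

Standard quotas: A 1.130, B 2.793, C 3.857, D 47.370, E 1.433, F 12.418.
Adams allocation: A 2, B 3, C 4, D 46, E 2, F 12.
D has quota 47.370 (lower 47, upper 48) but receives 46 — outside the quota interval.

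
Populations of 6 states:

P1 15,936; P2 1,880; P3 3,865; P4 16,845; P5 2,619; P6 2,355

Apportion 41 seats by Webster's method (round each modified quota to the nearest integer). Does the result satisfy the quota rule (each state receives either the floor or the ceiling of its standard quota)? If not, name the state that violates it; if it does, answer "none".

none

Standard quotas: P1 15.020, P2 1.772, P3 3.643, P4 15.877, P5 2.468, P6 2.220.
Webster allocation: P1 15, P2 2, P3 4, P4 16, P5 2, P6 2.
Every allocation lies between the lower and upper quota.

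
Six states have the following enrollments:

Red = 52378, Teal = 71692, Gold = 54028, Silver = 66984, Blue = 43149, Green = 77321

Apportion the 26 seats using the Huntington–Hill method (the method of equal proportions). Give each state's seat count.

Red 4; Teal 5; Gold 4; Silver 5; Blue 3; Green 5

With divisor 14547: modified quotas Red 3.601, Teal 4.928, Gold 3.714, Silver 4.605, Blue 2.966, Green 5.315.
Geometric-mean thresholds: Red √(3·4)=3.464, Teal √(4·5)=4.472, Gold √(3·4)=3.464, Silver √(4·5)=4.472, Blue √(2·3)=2.449, Green √(5·6)=5.477.
Each quota rounded against its threshold gives Red 4, Teal 5, Gold 4, Silver 5, Blue 3, Green 5 (total 26).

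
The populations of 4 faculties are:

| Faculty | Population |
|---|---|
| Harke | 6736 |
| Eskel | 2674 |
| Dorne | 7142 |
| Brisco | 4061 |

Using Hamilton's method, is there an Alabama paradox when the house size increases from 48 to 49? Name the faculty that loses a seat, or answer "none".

At 48 seats: Harke 16, Eskel 6, Dorne 17, Brisco 9.
At 49 seats: Harke 16, Eskel 6, Dorne 17, Brisco 10.
No faculty's allocation decreased.

none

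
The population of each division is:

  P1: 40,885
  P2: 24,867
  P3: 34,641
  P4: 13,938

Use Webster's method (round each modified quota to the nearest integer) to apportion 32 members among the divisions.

P1=11, P2=7, P3=10, P4=4

Standard divisor 114331/32 ≈ 3572.844; standard quotas: P1 11.443, P2 6.960, P3 9.696, P4 3.901.
Rounding to the nearest integer gives P1 11, P2 7, P3 10, P4 4 — total 32, matching the house size, so no adjustment is needed.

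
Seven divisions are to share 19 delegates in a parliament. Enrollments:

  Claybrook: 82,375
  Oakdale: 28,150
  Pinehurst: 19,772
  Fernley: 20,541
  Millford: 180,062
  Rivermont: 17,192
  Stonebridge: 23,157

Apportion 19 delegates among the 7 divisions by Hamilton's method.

Standard divisor: 371249 ÷ 19 ≈ 19539.421.
Standard quotas: Claybrook 4.2158, Oakdale 1.4407, Pinehurst 1.0119, Fernley 1.0513, Millford 9.2153, Rivermont 0.8799, Stonebridge 1.1851.
Lower quotas: Claybrook 4, Oakdale 1, Pinehurst 1, Fernley 1, Millford 9, Rivermont 0, Stonebridge 1 (sum 17, leaving 2 seats).
Remainders in descending order: Rivermont 0.8799, Oakdale 0.4407, Claybrook 0.2158, Millford 0.2153, Stonebridge 0.1851, Fernley 0.0513, Pinehurst 0.0119.
The surplus seats go to Rivermont, Oakdale.

Claybrook 4, Oakdale 2, Pinehurst 1, Fernley 1, Millford 9, Rivermont 1, Stonebridge 1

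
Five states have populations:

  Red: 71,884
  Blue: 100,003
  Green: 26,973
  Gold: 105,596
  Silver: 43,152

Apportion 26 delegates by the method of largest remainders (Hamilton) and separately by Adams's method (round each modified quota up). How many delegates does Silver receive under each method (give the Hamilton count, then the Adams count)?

Hamilton: Red 5, Blue 8, Green 2, Gold 8, Silver 3.
Adams: Red 5, Blue 7, Green 2, Gold 8, Silver 4.
Silver gets 3 under Hamilton and 4 under Adams.

3 and 4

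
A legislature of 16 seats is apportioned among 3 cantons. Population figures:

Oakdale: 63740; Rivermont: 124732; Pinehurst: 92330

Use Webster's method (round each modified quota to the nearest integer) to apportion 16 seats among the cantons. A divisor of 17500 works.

Oakdale=4; Rivermont=7; Pinehurst=5

With modified divisor 17500: modified quotas Oakdale 3.642, Rivermont 7.128, Pinehurst 5.276.
Rounding to the nearest integer: Oakdale 4, Rivermont 7, Pinehurst 5 (total 16).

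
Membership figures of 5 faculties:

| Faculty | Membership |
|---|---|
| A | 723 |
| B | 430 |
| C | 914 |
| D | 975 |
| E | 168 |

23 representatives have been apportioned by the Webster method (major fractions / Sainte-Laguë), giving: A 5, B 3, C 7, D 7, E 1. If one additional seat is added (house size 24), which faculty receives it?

Priority for the next seat is population ÷ (current seats + 0.5).
Priorities: A 131.455, B 122.857, C 121.867, D 130.000, E 112.000.
Highest priority: A.

A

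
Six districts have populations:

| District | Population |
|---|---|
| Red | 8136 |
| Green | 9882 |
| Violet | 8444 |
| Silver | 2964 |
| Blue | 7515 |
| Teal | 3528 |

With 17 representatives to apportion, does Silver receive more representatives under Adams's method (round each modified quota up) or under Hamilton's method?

Adams

Adams: Red 3, Green 4, Violet 3, Silver 2, Blue 3, Teal 2.
Hamilton: Red 3, Green 4, Violet 4, Silver 1, Blue 3, Teal 2.
Silver gets 2 under Adams and 1 under Hamilton.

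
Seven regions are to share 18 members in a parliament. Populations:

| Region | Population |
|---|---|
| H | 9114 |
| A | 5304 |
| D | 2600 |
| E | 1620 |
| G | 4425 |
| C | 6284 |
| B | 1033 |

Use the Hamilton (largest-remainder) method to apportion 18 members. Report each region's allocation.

The standard divisor is 30380/18 ≈ 1687.778.
Standard quotas: H 5.4000, A 3.1426, D 1.5405, E 0.9598, G 2.6218, C 3.7232, B 0.6120.
Lower quotas: H 5, A 3, D 1, E 0, G 2, C 3, B 0 (sum 14, leaving 4 seats).
Remainders in descending order: E 0.9598, C 0.7232, G 0.6218, B 0.6120, D 0.5405, H 0.4000, A 0.1426.
Largest remainders: E, C, G, B receive the extra seats.

H 5, A 3, D 1, E 1, G 3, C 4, B 1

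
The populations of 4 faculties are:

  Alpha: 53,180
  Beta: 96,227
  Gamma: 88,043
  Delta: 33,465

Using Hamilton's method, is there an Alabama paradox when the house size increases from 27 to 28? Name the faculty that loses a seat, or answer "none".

At 27 seats: Alpha 5, Beta 10, Gamma 9, Delta 3.
At 28 seats: Alpha 6, Beta 10, Gamma 9, Delta 3.
No faculty's allocation decreased.

none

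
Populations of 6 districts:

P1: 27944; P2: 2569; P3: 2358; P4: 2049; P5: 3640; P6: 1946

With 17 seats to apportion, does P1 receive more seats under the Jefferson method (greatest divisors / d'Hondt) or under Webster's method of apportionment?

Jefferson: P1 13, P2 1, P3 1, P4 1, P5 1, P6 0.
Webster: P1 12, P2 1, P3 1, P4 1, P5 1, P6 1.
P1 gets 13 under Jefferson and 12 under Webster.

Jefferson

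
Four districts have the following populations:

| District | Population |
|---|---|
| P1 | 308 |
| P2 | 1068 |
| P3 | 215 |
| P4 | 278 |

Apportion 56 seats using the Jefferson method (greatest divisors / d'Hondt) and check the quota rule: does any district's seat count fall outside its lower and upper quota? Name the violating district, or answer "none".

Standard quotas: P1 9.228, P2 32.000, P3 6.442, P4 8.330.
Jefferson allocation: P1 9, P2 33, P3 6, P4 8.
P2 has quota 32.000 (lower 32, upper 32) but receives 33 — outside the quota interval.

P2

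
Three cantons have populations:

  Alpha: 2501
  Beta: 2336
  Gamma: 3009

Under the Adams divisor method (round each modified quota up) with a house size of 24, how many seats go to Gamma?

Standard divisor 7846/24 ≈ 326.917; standard quotas: Alpha 7.650, Beta 7.146, Gamma 9.204.
Rounding up gives 8, 8, 10 = 26 seats, so the divisor must be adjusted.
With modified divisor 350: modified quotas Alpha 7.146, Beta 6.674, Gamma 8.597.
Rounding up: Alpha 8, Beta 7, Gamma 9 (total 24).
Gamma receives 9.

9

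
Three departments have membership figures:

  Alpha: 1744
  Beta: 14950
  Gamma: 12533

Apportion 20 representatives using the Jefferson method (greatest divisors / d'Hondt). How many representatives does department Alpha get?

1

Standard divisor 29227/20 ≈ 1461.35; standard quotas: Alpha 1.193, Beta 10.230, Gamma 8.576.
Rounding down gives 1, 10, 8 = 19 seats, so the divisor must be adjusted.
With modified divisor 1380: modified quotas Alpha 1.264, Beta 10.833, Gamma 9.082.
Rounding down: Alpha 1, Beta 10, Gamma 9 (total 20).
Alpha receives 1.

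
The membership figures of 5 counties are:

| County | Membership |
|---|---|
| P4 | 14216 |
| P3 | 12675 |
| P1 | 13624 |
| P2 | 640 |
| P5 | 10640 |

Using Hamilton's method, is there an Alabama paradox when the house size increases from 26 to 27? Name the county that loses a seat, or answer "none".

At 26 seats: P4 7, P3 7, P1 7, P2 0, P5 5.
At 27 seats: P4 7, P3 7, P1 7, P2 0, P5 6.
No county's allocation decreased.

none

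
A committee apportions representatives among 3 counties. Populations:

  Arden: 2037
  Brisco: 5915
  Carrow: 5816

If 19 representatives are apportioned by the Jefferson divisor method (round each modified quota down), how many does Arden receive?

Standard divisor 13768/19 ≈ 724.632; standard quotas: Arden 2.811, Brisco 8.163, Carrow 8.026.
Rounding down gives 2, 8, 8 = 18 seats, so the divisor must be adjusted.
With modified divisor 670: modified quotas Arden 3.040, Brisco 8.828, Carrow 8.681.
Rounding down: Arden 3, Brisco 8, Carrow 8 (total 19).
Arden receives 3.

3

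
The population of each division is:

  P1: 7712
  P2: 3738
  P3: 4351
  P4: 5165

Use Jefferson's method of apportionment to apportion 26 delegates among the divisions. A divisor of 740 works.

P1 10, P2 5, P3 5, P4 6

With modified divisor 740: modified quotas P1 10.422, P2 5.051, P3 5.880, P4 6.980.
Rounding down: P1 10, P2 5, P3 5, P4 6 (total 26).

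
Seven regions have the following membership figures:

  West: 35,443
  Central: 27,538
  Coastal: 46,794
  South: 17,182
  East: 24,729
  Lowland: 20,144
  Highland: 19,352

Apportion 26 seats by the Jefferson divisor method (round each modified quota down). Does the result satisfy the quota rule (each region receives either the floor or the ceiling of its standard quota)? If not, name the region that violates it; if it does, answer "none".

none

Standard quotas: West 4.820, Central 3.745, Coastal 6.364, South 2.337, East 3.363, Lowland 2.740, Highland 2.632.
Jefferson allocation: West 5, Central 4, Coastal 7, South 2, East 3, Lowland 3, Highland 2.
Every allocation lies between the lower and upper quota.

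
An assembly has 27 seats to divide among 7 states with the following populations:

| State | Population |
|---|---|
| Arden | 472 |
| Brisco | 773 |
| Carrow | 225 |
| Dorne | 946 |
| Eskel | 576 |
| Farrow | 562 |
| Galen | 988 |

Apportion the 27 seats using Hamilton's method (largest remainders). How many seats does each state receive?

Total 4542; standard divisor 4542/27 ≈ 168.222.
Standard quotas: Arden 2.806, Brisco 4.595, Carrow 1.338, Dorne 5.624, Eskel 3.424, Farrow 3.341, Galen 5.873.
Lower quotas: Arden 2, Brisco 4, Carrow 1, Dorne 5, Eskel 3, Farrow 3, Galen 5 (sum 23, leaving 4 seats).
Remainders in descending order: Galen 0.873, Arden 0.806, Dorne 0.624, Brisco 0.595, Eskel 0.424, Farrow 0.341, Carrow 0.338.
Largest remainders: Galen, Arden, Dorne, Brisco receive the extra seats.

Arden=3; Brisco=5; Carrow=1; Dorne=6; Eskel=3; Farrow=3; Galen=6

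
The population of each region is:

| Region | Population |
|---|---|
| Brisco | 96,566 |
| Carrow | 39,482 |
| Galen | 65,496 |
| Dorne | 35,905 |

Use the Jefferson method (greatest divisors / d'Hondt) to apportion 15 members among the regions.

Brisco 7, Carrow 2, Galen 4, Dorne 2

Standard divisor 237449/15 ≈ 15829.933; standard quotas: Brisco 6.100, Carrow 2.494, Galen 4.137, Dorne 2.268.
Rounding down gives 6, 2, 4, 2 = 14 seats, so the divisor must be adjusted.
With modified divisor 13500: modified quotas Brisco 7.153, Carrow 2.925, Galen 4.852, Dorne 2.660.
Rounding down: Brisco 7, Carrow 2, Galen 4, Dorne 2 (total 15).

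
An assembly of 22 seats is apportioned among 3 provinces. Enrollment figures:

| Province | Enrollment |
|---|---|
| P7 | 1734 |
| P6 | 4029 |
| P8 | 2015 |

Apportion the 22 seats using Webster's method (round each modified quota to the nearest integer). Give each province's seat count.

Standard divisor 7778/22 ≈ 353.545; standard quotas: P7 4.905, P6 11.396, P8 5.699.
Rounding to the nearest integer gives P7 5, P6 11, P8 6 — total 22, matching the house size, so no adjustment is needed.

P7 5, P6 11, P8 6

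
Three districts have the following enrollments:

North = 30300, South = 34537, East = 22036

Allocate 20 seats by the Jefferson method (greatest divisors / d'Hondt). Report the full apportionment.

North 7, South 8, East 5

Standard divisor 86873/20 ≈ 4343.65; standard quotas: North 6.976, South 7.951, East 5.073.
Rounding down gives 6, 7, 5 = 18 seats, so the divisor must be adjusted.
With modified divisor 4100: modified quotas North 7.390, South 8.424, East 5.375.
Rounding down: North 7, South 8, East 5 (total 20).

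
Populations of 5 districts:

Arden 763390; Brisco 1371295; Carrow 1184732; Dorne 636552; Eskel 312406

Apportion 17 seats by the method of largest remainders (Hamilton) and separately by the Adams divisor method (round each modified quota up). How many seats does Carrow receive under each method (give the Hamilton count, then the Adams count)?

Hamilton: Arden 3, Brisco 5, Carrow 5, Dorne 3, Eskel 1.
Adams: Arden 3, Brisco 5, Carrow 4, Dorne 3, Eskel 2.
Carrow gets 5 under Hamilton and 4 under Adams.

5 and 4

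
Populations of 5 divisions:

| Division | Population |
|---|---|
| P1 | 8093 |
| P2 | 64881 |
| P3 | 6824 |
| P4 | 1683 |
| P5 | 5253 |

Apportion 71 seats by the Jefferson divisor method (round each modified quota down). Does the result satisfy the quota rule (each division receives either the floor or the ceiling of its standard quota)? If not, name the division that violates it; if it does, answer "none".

Standard quotas: P1 6.625, P2 53.111, P3 5.586, P4 1.378, P5 4.300.
Jefferson allocation: P1 6, P2 55, P3 5, P4 1, P5 4.
P2 has quota 53.111 (lower 53, upper 54) but receives 55 — outside the quota interval.

P2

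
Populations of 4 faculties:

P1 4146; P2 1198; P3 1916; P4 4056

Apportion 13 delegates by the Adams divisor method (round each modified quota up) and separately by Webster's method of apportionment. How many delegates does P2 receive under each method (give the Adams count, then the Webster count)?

Adams: P1 5, P2 2, P3 2, P4 4.
Webster: P1 5, P2 1, P3 2, P4 5.
P2 gets 2 under Adams and 1 under Webster.

2 and 1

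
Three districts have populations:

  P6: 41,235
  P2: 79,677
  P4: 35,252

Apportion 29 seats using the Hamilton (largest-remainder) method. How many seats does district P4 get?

6

The standard divisor is 156164/29 ≈ 5384.966.
Standard quotas: P6 7.6574, P2 14.7962, P4 6.5464.
Lower quotas: P6 7, P2 14, P4 6 (sum 27, leaving 2 seats).
Remainders in descending order: P2 0.7962, P6 0.6574, P4 0.5464.
Largest remainders: P2, P6 receive the extra seats.
P4 receives 6.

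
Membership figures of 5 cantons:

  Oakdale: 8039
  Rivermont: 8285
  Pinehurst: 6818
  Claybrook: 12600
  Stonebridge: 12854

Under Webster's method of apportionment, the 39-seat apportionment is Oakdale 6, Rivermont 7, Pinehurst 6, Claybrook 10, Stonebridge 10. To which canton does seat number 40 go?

Oakdale

Priority for the next seat is population ÷ (current seats + 0.5).
Priorities: Oakdale 1236.769, Rivermont 1104.667, Pinehurst 1048.923, Claybrook 1200.000, Stonebridge 1224.190.
Highest priority: Oakdale.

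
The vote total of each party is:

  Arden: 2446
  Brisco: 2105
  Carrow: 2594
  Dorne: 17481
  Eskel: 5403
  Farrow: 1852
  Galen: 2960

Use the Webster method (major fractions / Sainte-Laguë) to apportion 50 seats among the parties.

Standard divisor 34841/50 ≈ 696.82; standard quotas: Arden 3.510, Brisco 3.021, Carrow 3.723, Dorne 25.087, Eskel 7.754, Farrow 2.658, Galen 4.248.
Rounding to the nearest integer gives 4, 3, 4, 25, 8, 3, 4 = 51 seats, so the divisor must be adjusted.
With modified divisor 710: modified quotas Arden 3.445, Brisco 2.965, Carrow 3.654, Dorne 24.621, Eskel 7.610, Farrow 2.608, Galen 4.169.
Rounding to the nearest integer: Arden 3, Brisco 3, Carrow 4, Dorne 25, Eskel 8, Farrow 3, Galen 4 (total 50).

Arden 3, Brisco 3, Carrow 4, Dorne 25, Eskel 8, Farrow 3, Galen 4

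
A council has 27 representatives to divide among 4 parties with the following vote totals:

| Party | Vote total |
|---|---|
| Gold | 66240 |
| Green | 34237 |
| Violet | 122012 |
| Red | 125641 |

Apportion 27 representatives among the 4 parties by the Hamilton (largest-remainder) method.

Gold=5, Green=3, Violet=9, Red=10

Total 348130; standard divisor 348130/27 ≈ 12893.704.
Standard quotas: Gold 5.1374, Green 2.6553, Violet 9.4629, Red 9.7444.
Lower quotas: Gold 5, Green 2, Violet 9, Red 9 (sum 25, leaving 2 seats).
Remainders in descending order: Red 0.7444, Green 0.6553, Violet 0.4629, Gold 0.1374.
The surplus seats go to Red, Green.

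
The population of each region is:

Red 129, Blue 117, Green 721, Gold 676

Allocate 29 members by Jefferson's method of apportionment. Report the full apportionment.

Standard divisor 1643/29 ≈ 56.655; standard quotas: Red 2.277, Blue 2.065, Green 12.726, Gold 11.932.
Rounding down gives 2, 2, 12, 11 = 27 seats, so the divisor must be adjusted.
With modified divisor 54: modified quotas Red 2.389, Blue 2.167, Green 13.352, Gold 12.519.
Rounding down: Red 2, Blue 2, Green 13, Gold 12 (total 29).

Red: 2, Blue: 2, Green: 13, Gold: 12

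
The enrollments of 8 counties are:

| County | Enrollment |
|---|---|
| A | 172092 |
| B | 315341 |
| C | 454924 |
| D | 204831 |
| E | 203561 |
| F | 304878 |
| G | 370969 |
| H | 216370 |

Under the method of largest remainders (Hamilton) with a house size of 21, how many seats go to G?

3

Total 2242966; standard divisor 2242966/21 ≈ 106807.905.
Standard quotas: A 1.6112, B 2.9524, C 4.2593, D 1.9178, E 1.9059, F 2.8545, G 3.4732, H 2.0258.
Lower quotas: A 1, B 2, C 4, D 1, E 1, F 2, G 3, H 2 (sum 16, leaving 5 seats).
Remainders in descending order: B 0.9524, D 0.9178, E 0.9059, F 0.8545, A 0.6112, G 0.4732, C 0.2593, H 0.0258.
The surplus seats go to B, D, E, F, A.
G receives 3.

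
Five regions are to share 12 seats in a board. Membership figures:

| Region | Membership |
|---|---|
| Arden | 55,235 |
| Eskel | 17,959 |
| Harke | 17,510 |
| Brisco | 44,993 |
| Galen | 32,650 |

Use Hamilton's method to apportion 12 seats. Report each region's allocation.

Arden 4, Eskel 1, Harke 1, Brisco 3, Galen 3

Total 168347; standard divisor 168347/12 ≈ 14028.917.
Standard quotas: Arden 3.9372, Eskel 1.2801, Harke 1.2481, Brisco 3.2072, Galen 2.3273.
Lower quotas: Arden 3, Eskel 1, Harke 1, Brisco 3, Galen 2 (sum 10, leaving 2 seats).
Remainders in descending order: Arden 0.9372, Galen 0.3273, Eskel 0.2801, Harke 0.2481, Brisco 0.2072.
The surplus seats go to Arden, Galen.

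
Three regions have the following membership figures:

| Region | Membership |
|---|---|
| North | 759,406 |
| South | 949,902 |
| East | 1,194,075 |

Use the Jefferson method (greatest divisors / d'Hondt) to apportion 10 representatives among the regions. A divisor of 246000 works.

With modified divisor 246000: modified quotas North 3.087, South 3.861, East 4.854.
Rounding down: North 3, South 3, East 4 (total 10).

North=3, South=3, East=4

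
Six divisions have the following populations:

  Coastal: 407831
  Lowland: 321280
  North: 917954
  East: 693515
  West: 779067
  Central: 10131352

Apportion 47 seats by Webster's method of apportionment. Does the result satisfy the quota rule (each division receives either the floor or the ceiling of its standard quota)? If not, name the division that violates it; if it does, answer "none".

Standard quotas: Coastal 1.447, Lowland 1.140, North 3.256, East 2.460, West 2.763, Central 35.935.
Webster allocation: Coastal 1, Lowland 1, North 3, East 2, West 3, Central 37.
Central has quota 35.935 (lower 35, upper 36) but receives 37 — outside the quota interval.

Central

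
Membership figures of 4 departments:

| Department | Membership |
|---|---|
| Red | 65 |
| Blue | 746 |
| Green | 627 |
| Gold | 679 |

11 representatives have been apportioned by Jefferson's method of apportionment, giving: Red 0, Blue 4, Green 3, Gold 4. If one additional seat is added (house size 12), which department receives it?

Priority for the next seat is population ÷ (current seats + 1).
Priorities: Red 65.000, Blue 149.200, Green 156.750, Gold 135.800.
Highest priority: Green.

Green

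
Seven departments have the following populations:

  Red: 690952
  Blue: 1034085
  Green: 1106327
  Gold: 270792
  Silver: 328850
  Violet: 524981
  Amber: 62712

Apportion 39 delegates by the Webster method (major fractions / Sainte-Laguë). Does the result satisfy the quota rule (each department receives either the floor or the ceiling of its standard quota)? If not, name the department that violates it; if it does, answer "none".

none

Standard quotas: Red 6.705, Blue 10.035, Green 10.736, Gold 2.628, Silver 3.191, Violet 5.095, Amber 0.609.
Webster allocation: Red 7, Blue 10, Green 10, Gold 3, Silver 3, Violet 5, Amber 1.
Every allocation lies between the lower and upper quota.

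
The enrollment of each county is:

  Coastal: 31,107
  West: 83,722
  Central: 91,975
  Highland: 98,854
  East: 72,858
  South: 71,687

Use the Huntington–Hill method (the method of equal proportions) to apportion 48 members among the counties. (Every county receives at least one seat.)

With divisor 9502: modified quotas Coastal 3.274, West 8.811, Central 9.680, Highland 10.403, East 7.668, South 7.544.
Geometric-mean thresholds: Coastal √(3·4)=3.464, West √(8·9)=8.485, Central √(9·10)=9.487, Highland √(10·11)=10.488, East √(7·8)=7.483, South √(7·8)=7.483.
Each quota rounded against its threshold gives Coastal 3, West 9, Central 10, Highland 10, East 8, South 8 (total 48).

Coastal 3, West 9, Central 10, Highland 10, East 8, South 8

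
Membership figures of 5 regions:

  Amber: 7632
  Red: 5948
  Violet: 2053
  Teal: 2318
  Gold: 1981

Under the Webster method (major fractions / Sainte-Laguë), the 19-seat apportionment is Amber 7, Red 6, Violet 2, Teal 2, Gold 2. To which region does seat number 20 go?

Priority for the next seat is population ÷ (current seats + 0.5).
Priorities: Amber 1017.600, Red 915.077, Violet 821.200, Teal 927.200, Gold 792.400.
Highest priority: Amber.

Amber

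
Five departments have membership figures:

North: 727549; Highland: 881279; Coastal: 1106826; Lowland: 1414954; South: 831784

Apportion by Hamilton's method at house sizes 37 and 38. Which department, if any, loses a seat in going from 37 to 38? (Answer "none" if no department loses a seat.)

At 37 seats: North 5, Highland 7, Coastal 8, Lowland 11, South 6.
At 38 seats: North 6, Highland 7, Coastal 8, Lowland 11, South 6.
No department's allocation decreased.

none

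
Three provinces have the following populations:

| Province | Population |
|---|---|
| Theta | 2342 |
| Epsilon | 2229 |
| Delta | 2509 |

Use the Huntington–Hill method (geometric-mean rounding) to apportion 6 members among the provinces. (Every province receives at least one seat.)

Theta 2, Epsilon 2, Delta 2

With divisor 1300: modified quotas Theta 1.802, Epsilon 1.715, Delta 1.930.
Geometric-mean thresholds: Theta √(1·2)=1.414, Epsilon √(1·2)=1.414, Delta √(1·2)=1.414.
Each quota rounded against its threshold gives Theta 2, Epsilon 2, Delta 2 (total 6).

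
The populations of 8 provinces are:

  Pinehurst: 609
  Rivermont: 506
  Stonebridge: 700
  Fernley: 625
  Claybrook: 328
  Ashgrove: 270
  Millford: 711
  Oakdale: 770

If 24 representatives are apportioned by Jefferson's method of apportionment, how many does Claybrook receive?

2

Standard divisor 4519/24 ≈ 188.292; standard quotas: Pinehurst 3.234, Rivermont 2.687, Stonebridge 3.718, Fernley 3.319, Claybrook 1.742, Ashgrove 1.434, Millford 3.776, Oakdale 4.089.
Rounding down gives 3, 2, 3, 3, 1, 1, 3, 4 = 20 seats, so the divisor must be adjusted.
With modified divisor 160: modified quotas Pinehurst 3.806, Rivermont 3.163, Stonebridge 4.375, Fernley 3.906, Claybrook 2.050, Ashgrove 1.688, Millford 4.444, Oakdale 4.812.
Rounding down: Pinehurst 3, Rivermont 3, Stonebridge 4, Fernley 3, Claybrook 2, Ashgrove 1, Millford 4, Oakdale 4 (total 24).
Claybrook receives 2.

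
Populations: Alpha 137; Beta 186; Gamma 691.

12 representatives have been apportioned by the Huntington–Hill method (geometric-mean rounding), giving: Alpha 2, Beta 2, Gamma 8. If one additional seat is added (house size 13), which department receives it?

Priority for the next seat is population ÷ (√(s·(s+1))).
Priorities: Alpha 55.930, Beta 75.934, Gamma 81.435.
Highest priority: Gamma.

Gamma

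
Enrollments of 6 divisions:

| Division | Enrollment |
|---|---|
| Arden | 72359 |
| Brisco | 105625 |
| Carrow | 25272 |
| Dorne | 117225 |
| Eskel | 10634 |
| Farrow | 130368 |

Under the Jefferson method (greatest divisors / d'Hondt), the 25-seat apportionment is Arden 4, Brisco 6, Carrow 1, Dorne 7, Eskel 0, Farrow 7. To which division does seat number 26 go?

Priority for the next seat is population ÷ (current seats + 1).
Priorities: Arden 14471.800, Brisco 15089.286, Carrow 12636.000, Dorne 14653.125, Eskel 10634.000, Farrow 16296.000.
Highest priority: Farrow.

Farrow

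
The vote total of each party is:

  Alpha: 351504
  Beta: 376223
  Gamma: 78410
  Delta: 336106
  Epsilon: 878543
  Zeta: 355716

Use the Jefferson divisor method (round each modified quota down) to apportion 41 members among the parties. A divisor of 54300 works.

With modified divisor 54300: modified quotas Alpha 6.473, Beta 6.929, Gamma 1.444, Delta 6.190, Epsilon 16.179, Zeta 6.551.
Rounding down: Alpha 6, Beta 6, Gamma 1, Delta 6, Epsilon 16, Zeta 6 (total 41).

Alpha: 6; Beta: 6; Gamma: 1; Delta: 6; Epsilon: 16; Zeta: 6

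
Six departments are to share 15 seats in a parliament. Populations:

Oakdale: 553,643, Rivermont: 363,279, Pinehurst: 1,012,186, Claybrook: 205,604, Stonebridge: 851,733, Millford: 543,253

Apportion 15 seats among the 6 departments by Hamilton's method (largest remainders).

Standard divisor: 3529698 ÷ 15 ≈ 235313.2.
Standard quotas: Oakdale 2.3528, Rivermont 1.5438, Pinehurst 4.3014, Claybrook 0.8737, Stonebridge 3.6196, Millford 2.3086.
Lower quotas: Oakdale 2, Rivermont 1, Pinehurst 4, Claybrook 0, Stonebridge 3, Millford 2 (sum 12, leaving 3 seats).
Remainders in descending order: Claybrook 0.8737, Stonebridge 0.6196, Rivermont 0.5438, Oakdale 0.3528, Millford 0.3086, Pinehurst 0.3014.
The surplus seats go to Claybrook, Stonebridge, Rivermont.

Oakdale 2, Rivermont 2, Pinehurst 4, Claybrook 1, Stonebridge 4, Millford 2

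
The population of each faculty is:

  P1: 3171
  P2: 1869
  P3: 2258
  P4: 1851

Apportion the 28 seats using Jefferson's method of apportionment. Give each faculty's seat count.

Standard divisor 9149/28 ≈ 326.75; standard quotas: P1 9.705, P2 5.720, P3 6.910, P4 5.665.
Rounding down gives 9, 5, 6, 5 = 25 seats, so the divisor must be adjusted.
With modified divisor 310: modified quotas P1 10.229, P2 6.029, P3 7.284, P4 5.971.
Rounding down: P1 10, P2 6, P3 7, P4 5 (total 28).

P1 10; P2 6; P3 7; P4 5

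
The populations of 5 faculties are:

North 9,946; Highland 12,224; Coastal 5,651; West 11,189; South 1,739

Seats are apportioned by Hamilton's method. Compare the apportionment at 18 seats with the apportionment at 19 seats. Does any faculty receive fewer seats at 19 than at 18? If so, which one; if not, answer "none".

Coastal

At 18 seats: North 4, Highland 5, Coastal 3, West 5, South 1.
At 19 seats: North 5, Highland 6, Coastal 2, West 5, South 1.
Coastal drops from 3 to 2.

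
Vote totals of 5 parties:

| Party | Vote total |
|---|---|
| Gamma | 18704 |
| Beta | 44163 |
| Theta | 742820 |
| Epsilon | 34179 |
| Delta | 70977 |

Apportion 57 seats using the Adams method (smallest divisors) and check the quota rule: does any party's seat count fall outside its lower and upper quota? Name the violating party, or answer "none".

Standard quotas: Gamma 1.170, Beta 2.764, Theta 46.485, Epsilon 2.139, Delta 4.442.
Adams allocation: Gamma 2, Beta 3, Theta 44, Epsilon 3, Delta 5.
Theta has quota 46.485 (lower 46, upper 47) but receives 44 — outside the quota interval.

Theta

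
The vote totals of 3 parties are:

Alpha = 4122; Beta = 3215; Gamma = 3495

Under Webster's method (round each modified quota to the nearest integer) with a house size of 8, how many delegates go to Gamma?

3

Standard divisor 10832/8 ≈ 1354; standard quotas: Alpha 3.044, Beta 2.374, Gamma 2.581.
Rounding to the nearest integer gives Alpha 3, Beta 2, Gamma 3 — total 8, matching the house size, so no adjustment is needed.
Gamma receives 3.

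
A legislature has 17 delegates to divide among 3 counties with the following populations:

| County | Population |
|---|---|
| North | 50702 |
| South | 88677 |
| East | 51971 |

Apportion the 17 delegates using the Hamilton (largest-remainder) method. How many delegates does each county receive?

North 4, South 8, East 5

Total 191350; standard divisor 191350/17 ≈ 11255.882.
Standard quotas: North 4.5045, South 7.8783, East 4.6172.
Lower quotas: North 4, South 7, East 4 (sum 15, leaving 2 seats).
Remainders in descending order: South 0.8783, East 0.6172, North 0.5045.
Largest remainders: South, East receive the extra seats.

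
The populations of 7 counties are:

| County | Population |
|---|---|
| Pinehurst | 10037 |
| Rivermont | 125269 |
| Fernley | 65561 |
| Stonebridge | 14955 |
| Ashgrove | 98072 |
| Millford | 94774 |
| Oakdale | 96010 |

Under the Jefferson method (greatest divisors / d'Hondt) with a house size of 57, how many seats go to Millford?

Standard divisor 504678/57 ≈ 8854; standard quotas: Pinehurst 1.134, Rivermont 14.148, Fernley 7.405, Stonebridge 1.689, Ashgrove 11.077, Millford 10.704, Oakdale 10.844.
Rounding down gives 1, 14, 7, 1, 11, 10, 10 = 54 seats, so the divisor must be adjusted.
With modified divisor 8300: modified quotas Pinehurst 1.209, Rivermont 15.093, Fernley 7.899, Stonebridge 1.802, Ashgrove 11.816, Millford 11.419, Oakdale 11.567.
Rounding down: Pinehurst 1, Rivermont 15, Fernley 7, Stonebridge 1, Ashgrove 11, Millford 11, Oakdale 11 (total 57).
Millford receives 11.

11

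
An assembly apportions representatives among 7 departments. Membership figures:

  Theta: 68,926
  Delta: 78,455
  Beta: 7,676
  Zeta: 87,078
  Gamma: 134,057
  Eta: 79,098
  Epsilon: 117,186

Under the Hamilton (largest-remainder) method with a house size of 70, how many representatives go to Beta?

Standard divisor: 572476 ÷ 70 ≈ 8178.229.
Standard quotas: Theta 8.4280, Delta 9.5932, Beta 0.9386, Zeta 10.6475, Gamma 16.3919, Eta 9.6718, Epsilon 14.3290.
Lower quotas: Theta 8, Delta 9, Beta 0, Zeta 10, Gamma 16, Eta 9, Epsilon 14 (sum 66, leaving 4 seats).
Remainders in descending order: Beta 0.9386, Eta 0.6718, Zeta 0.6475, Delta 0.5932, Theta 0.4280, Gamma 0.3919, Epsilon 0.3290.
The surplus seats go to Beta, Eta, Zeta, Delta.
Beta receives 1.

1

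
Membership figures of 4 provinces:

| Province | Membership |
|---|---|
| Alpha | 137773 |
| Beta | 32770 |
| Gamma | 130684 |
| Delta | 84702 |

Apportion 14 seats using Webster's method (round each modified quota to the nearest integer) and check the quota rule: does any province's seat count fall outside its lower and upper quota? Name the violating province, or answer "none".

Standard quotas: Alpha 4.998, Beta 1.189, Gamma 4.741, Delta 3.073.
Webster allocation: Alpha 5, Beta 1, Gamma 5, Delta 3.
Every allocation lies between the lower and upper quota.

none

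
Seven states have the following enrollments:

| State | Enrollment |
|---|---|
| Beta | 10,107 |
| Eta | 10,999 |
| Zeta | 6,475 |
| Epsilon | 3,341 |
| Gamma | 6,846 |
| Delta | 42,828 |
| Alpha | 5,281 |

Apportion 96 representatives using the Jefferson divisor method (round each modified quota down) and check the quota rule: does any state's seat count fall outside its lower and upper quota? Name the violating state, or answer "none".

Standard quotas: Beta 11.298, Eta 12.296, Zeta 7.238, Epsilon 3.735, Gamma 7.653, Delta 47.876, Alpha 5.904.
Jefferson allocation: Beta 11, Eta 12, Zeta 7, Epsilon 3, Gamma 7, Delta 50, Alpha 6.
Delta has quota 47.876 (lower 47, upper 48) but receives 50 — outside the quota interval.

Delta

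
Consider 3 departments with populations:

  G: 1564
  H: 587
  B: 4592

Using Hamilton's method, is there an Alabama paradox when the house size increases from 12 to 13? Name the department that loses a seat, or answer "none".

At 12 seats: G 3, H 1, B 8.
At 13 seats: G 3, H 1, B 9.
No department's allocation decreased.

none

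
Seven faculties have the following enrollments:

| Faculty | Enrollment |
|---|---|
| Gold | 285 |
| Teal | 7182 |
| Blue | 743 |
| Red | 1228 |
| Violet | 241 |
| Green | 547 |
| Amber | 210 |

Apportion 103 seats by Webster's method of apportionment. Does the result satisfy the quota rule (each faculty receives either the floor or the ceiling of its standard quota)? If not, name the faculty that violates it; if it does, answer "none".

Teal

Standard quotas: Gold 2.813, Teal 70.884, Blue 7.333, Red 12.120, Violet 2.379, Green 5.399, Amber 2.073.
Webster allocation: Gold 3, Teal 72, Blue 7, Red 12, Violet 2, Green 5, Amber 2.
Teal has quota 70.884 (lower 70, upper 71) but receives 72 — outside the quota interval.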